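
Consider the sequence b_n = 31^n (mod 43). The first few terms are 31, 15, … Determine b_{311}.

Computing terms: b_1 = 31, b_2 = 15, b_3 = 35, b_4 = 10, b_5 = 9, b_6 = 21, b_7 = 6, b_8 = 14, b_9 = 4, b_{10} = 38, b_{11} = 17, b_{12} = 11, b_{13} = 40, b_{14} = 36, b_{15} = 41, b_{16} = 24, b_{17} = 13, b_{18} = 16, b_{19} = 23, b_{20} = 25, b_{21} = 1, b_{22} = 31.
The sequence repeats with period 21.
(311 - 1) mod 21 = 16, so b_{311} = b_{17} = 13.

13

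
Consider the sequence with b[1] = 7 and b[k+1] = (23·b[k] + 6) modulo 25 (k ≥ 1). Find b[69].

7

Listing terms: b[1] = 7,  b[2] = 17,  b[3] = 22,  b[4] = 12,  b[5] = 7.
The sequence repeats with period 4.
So b[69] = b[1 + ((69-1) mod 4)] = b[1] = 7.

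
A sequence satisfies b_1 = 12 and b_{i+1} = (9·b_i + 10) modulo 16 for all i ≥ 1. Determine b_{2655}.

We have b_1 = 12,  b_2 = 6,  b_3 = 0,  b_4 = 10,  b_5 = 4,  b_6 = 14,  b_7 = 8,  b_8 = 2,  b_9 = 12.
Since b_9 = b_1 = 12, the sequence is periodic with period 8.
So b_{2655} = b_{1 + ((2655-1) mod 8)} = b_7 = 8.

8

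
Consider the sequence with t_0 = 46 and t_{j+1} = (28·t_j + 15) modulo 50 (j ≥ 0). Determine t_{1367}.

Computing terms: t_0 = 46; t_1 = 3; t_2 = 49; t_3 = 37; t_4 = 1; t_5 = 43; t_6 = 19; t_7 = 47; t_8 = 31; t_9 = 33; t_{10} = 39; t_{11} = 7; t_{12} = 11; t_{13} = 23; t_{14} = 9; t_{15} = 17; t_{16} = 41; t_{17} = 13; t_{18} = 29; t_{19} = 27; t_{20} = 21; t_{21} = 3.
Since t_{21} = t_1 = 3, the sequence is eventually periodic: after a pre-period of length 1 it cycles with period 20.
For j ≥ 1, t_j depends only on (j - 1) mod 20. (1367 - 1) mod 20 = 6, so t_{1367} = t_7 = 47.

47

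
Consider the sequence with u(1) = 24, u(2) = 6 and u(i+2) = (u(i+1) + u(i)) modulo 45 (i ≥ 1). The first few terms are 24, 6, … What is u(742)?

We have u(1) = 24,  u(2) = 6,  u(3) = 30,  u(4) = 36,  u(5) = 21,  u(6) = 12,  u(7) = 33,  u(8) = 0,  u(9) = 33,  u(10) = 33,  u(11) = 21,  u(12) = 9,  u(13) = 30,  u(14) = 39,  u(15) = 24,  u(16) = 18,  u(17) = 42,  u(18) = 15,  u(19) = 12,  u(20) = 27,  u(21) = 39,  u(22) = 21,  u(23) = 15,  u(24) = 36,  u(25) = 6,  u(26) = 42,  u(27) = 3,  u(28) = 0,  u(29) = 3,  u(30) = 3,  u(31) = 6,  u(32) = 9,  u(33) = 15,  u(34) = 24,  u(35) = 39,  u(36) = 18,  u(37) = 12,  u(38) = 30,  u(39) = 42,  u(40) = 27,  u(41) = 24,  u(42) = 6.
The sequence repeats with period 40.
(742 - 1) mod 40 = 21, so u(742) = u(22) = 21.

21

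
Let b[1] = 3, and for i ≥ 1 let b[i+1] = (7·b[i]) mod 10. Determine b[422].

We have b[1] = 3,  b[2] = 1,  b[3] = 7,  b[4] = 9,  b[5] = 3.
Since b[5] = b[1] = 3, the sequence is periodic with period 4.
(422 - 1) mod 4 = 1, so b[422] = b[2] = 1.

1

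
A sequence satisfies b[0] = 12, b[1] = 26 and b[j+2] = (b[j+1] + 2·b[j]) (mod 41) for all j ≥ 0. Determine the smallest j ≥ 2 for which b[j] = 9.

We have b[0] = 12, b[1] = 26, b[2] = 9, b[3] = 20, b[4] = 38, b[5] = 37, b[6] = 31, b[7] = 23, b[8] = 3, b[9] = 8, b[10] = 14, b[11] = 30, b[12] = 17, b[13] = 36, b[14] = 29, b[15] = 19, b[16] = 36, b[17] = 33, b[18] = 23, b[19] = 7, b[20] = 12, b[21] = 26.
The sequence repeats with period 20.
The value 9 first appears (with j ≥ 2) at b[2].

2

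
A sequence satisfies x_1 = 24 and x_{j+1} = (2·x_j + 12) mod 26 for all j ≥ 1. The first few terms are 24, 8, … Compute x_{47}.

We have x_1 = 24, x_2 = 8, x_3 = 2, x_4 = 16, x_5 = 18, x_6 = 22, x_7 = 4, x_8 = 20, x_9 = 0, x_{10} = 12, x_{11} = 10, x_{12} = 6, x_{13} = 24.
The sequence repeats with period 12.
So x_{47} = x_{1 + ((47-1) mod 12)} = x_{11} = 10.

10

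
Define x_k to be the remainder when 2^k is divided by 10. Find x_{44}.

6

x_1 = 2,  x_2 = 4,  x_3 = 8,  x_4 = 6,  x_5 = 2.
The sequence repeats with period 4.
(44 - 1) mod 4 = 3, so x_{44} = x_4 = 6.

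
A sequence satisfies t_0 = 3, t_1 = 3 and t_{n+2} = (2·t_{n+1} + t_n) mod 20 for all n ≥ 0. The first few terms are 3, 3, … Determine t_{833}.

Computing terms: t_0 = 3,  t_1 = 3,  t_2 = 9,  t_3 = 1,  t_4 = 11,  t_5 = 3,  t_6 = 17,  t_7 = 17,  t_8 = 11,  t_9 = 19,  t_{10} = 9,  t_{11} = 17,  t_{12} = 3,  t_{13} = 3.
Since (t_{12}, t_{13}) = (t_0, t_1) = (3, 3) (two consecutive terms determine the rest), the sequence is periodic with period 12.
(833 - 0) mod 12 = 5, so t_{833} = t_5 = 3.

3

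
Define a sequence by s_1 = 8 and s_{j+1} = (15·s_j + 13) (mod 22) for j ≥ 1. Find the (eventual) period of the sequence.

10

Computing terms: s_1 = 8; s_2 = 1; s_3 = 6; s_4 = 15; s_5 = 18; s_6 = 19; s_7 = 12; s_8 = 17; s_9 = 4; s_{10} = 7; s_{11} = 8.
Since s_{11} = s_1 = 8, the sequence is periodic with period 10.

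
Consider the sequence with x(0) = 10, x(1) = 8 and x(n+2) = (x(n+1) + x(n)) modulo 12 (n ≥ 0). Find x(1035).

Listing terms: x(0) = 10,  x(1) = 8,  x(2) = 6,  x(3) = 2,  x(4) = 8,  x(5) = 10,  x(6) = 6,  x(7) = 4,  x(8) = 10,  x(9) = 2,  x(10) = 0,  x(11) = 2,  x(12) = 2,  x(13) = 4,  x(14) = 6,  x(15) = 10,  x(16) = 4,  x(17) = 2,  x(18) = 6,  x(19) = 8,  x(20) = 2,  x(21) = 10,  x(22) = 0,  x(23) = 10,  x(24) = 10,  x(25) = 8.
The sequence repeats with period 24.
So x(1035) = x(0 + ((1035-0) mod 24)) = x(3) = 2.

2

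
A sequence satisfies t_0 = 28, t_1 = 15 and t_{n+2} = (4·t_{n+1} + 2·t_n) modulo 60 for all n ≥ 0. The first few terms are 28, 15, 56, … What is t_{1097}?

t_0 = 28,  t_1 = 15,  t_2 = 56,  t_3 = 14,  t_4 = 48,  t_5 = 40,  t_6 = 16,  t_7 = 24,  t_8 = 8,  t_9 = 20,  t_{10} = 36,  t_{11} = 4,  t_{12} = 28,  t_{13} = 0,  t_{14} = 56,  t_{15} = 44,  t_{16} = 48,  t_{17} = 40.
Since (t_{16}, t_{17}) = (t_4, t_5) = (48, 40) (two consecutive terms determine the rest), the sequence is eventually periodic: after a pre-period of length 4 it cycles with period 12.
For n ≥ 4, t_n depends only on (n - 4) mod 12. (1097 - 4) mod 12 = 1, so t_{1097} = t_5 = 40.

40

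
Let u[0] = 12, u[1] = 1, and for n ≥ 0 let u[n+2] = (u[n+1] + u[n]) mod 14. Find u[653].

We have u[0] = 12; u[1] = 1; u[2] = 13; u[3] = 0; u[4] = 13; u[5] = 13; u[6] = 12; u[7] = 11; u[8] = 9; u[9] = 6; u[10] = 1; u[11] = 7; u[12] = 8; u[13] = 1; u[14] = 9; u[15] = 10; u[16] = 5; u[17] = 1; u[18] = 6; u[19] = 7; u[20] = 13; u[21] = 6; u[22] = 5; u[23] = 11; u[24] = 2; u[25] = 13; u[26] = 1; u[27] = 0; u[28] = 1; u[29] = 1; u[30] = 2; u[31] = 3; u[32] = 5; u[33] = 8; u[34] = 13; u[35] = 7; u[36] = 6; u[37] = 13; u[38] = 5; u[39] = 4; u[40] = 9; u[41] = 13; u[42] = 8; u[43] = 7; u[44] = 1; u[45] = 8; u[46] = 9; u[47] = 3; u[48] = 12; u[49] = 1.
The sequence repeats with period 48.
(653 - 0) mod 48 = 29, so u[653] = u[29] = 1.

1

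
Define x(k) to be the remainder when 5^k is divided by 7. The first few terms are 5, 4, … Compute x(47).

Listing terms: x(1) = 5; x(2) = 4; x(3) = 6; x(4) = 2; x(5) = 3; x(6) = 1; x(7) = 5.
The sequence repeats with period 6.
(47 - 1) mod 6 = 4, so x(47) = x(5) = 3.

3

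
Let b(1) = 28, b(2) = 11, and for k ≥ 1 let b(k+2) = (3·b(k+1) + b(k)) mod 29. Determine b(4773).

Computing terms: b(1) = 28,  b(2) = 11,  b(3) = 3,  b(4) = 20,  b(5) = 5,  b(6) = 6,  b(7) = 23,  b(8) = 17,  b(9) = 16,  b(10) = 7,  b(11) = 8,  b(12) = 2,  b(13) = 14,  b(14) = 15,  b(15) = 1,  b(16) = 18,  b(17) = 26,  b(18) = 9,  b(19) = 24,  b(20) = 23,  b(21) = 6,  b(22) = 12,  b(23) = 13,  b(24) = 22,  b(25) = 21,  b(26) = 27,  b(27) = 15,  b(28) = 14,  b(29) = 28,  b(30) = 11.
The sequence repeats with period 28.
(4773 - 1) mod 28 = 12, so b(4773) = b(13) = 14.

14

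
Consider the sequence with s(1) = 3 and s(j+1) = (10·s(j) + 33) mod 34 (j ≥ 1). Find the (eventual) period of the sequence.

Listing terms: s(1) = 3,  s(2) = 29,  s(3) = 17,  s(4) = 33,  s(5) = 23,  s(6) = 25,  s(7) = 11,  s(8) = 7,  s(9) = 1,  s(10) = 9,  s(11) = 21,  s(12) = 5,  s(13) = 15,  s(14) = 13,  s(15) = 27,  s(16) = 31,  s(17) = 3.
Since s(17) = s(1) = 3, the sequence is periodic with period 16.

16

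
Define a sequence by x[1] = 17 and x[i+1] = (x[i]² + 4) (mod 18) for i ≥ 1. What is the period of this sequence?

3

We have x[1] = 17, x[2] = 5, x[3] = 11, x[4] = 17.
The sequence repeats with period 3.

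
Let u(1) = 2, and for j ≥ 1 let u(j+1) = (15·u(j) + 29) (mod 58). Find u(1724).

57

Computing terms: u(1) = 2,  u(2) = 1,  u(3) = 44,  u(4) = 51,  u(5) = 40,  u(6) = 49,  u(7) = 10,  u(8) = 5,  u(9) = 46,  u(10) = 23,  u(11) = 26,  u(12) = 13,  u(13) = 50,  u(14) = 25,  u(15) = 56,  u(16) = 57,  u(17) = 14,  u(18) = 7,  u(19) = 18,  u(20) = 9,  u(21) = 48,  u(22) = 53,  u(23) = 12,  u(24) = 35,  u(25) = 32,  u(26) = 45,  u(27) = 8,  u(28) = 33,  u(29) = 2.
The sequence repeats with period 28.
(1724 - 1) mod 28 = 15, so u(1724) = u(16) = 57.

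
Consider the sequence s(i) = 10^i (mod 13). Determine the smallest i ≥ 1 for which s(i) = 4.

Listing terms: s(0) = 1, s(1) = 10, s(2) = 9, s(3) = 12, s(4) = 3, s(5) = 4, s(6) = 1.
The sequence repeats with period 6.
The value 4 first appears (with i ≥ 1) at s(5).

5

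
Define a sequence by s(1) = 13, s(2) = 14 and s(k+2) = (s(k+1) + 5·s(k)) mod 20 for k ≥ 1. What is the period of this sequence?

6

Computing terms: s(1) = 13,  s(2) = 14,  s(3) = 19,  s(4) = 9,  s(5) = 4,  s(6) = 9,  s(7) = 9,  s(8) = 14,  s(9) = 19.
Since (s(8), s(9)) = (s(2), s(3)) = (14, 19) (two consecutive terms determine the rest), the sequence is eventually periodic: after a pre-period of length 1 it cycles with period 6.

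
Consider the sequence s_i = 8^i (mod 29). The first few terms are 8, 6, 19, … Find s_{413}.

We have s_1 = 8,  s_2 = 6,  s_3 = 19,  s_4 = 7,  s_5 = 27,  s_6 = 13,  s_7 = 17,  s_8 = 20,  s_9 = 15,  s_{10} = 4,  s_{11} = 3,  s_{12} = 24,  s_{13} = 18,  s_{14} = 28,  s_{15} = 21,  s_{16} = 23,  s_{17} = 10,  s_{18} = 22,  s_{19} = 2,  s_{20} = 16,  s_{21} = 12,  s_{22} = 9,  s_{23} = 14,  s_{24} = 25,  s_{25} = 26,  s_{26} = 5,  s_{27} = 11,  s_{28} = 1,  s_{29} = 8.
Since s_{29} = s_1 = 8, the sequence is periodic with period 28.
So s_{413} = s_{1 + ((413-1) mod 28)} = s_{21} = 12.

12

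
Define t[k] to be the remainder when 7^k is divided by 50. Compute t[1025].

7

Listing terms: t[0] = 1, t[1] = 7, t[2] = 49, t[3] = 43, t[4] = 1.
The sequence repeats with period 4.
So t[1025] = t[0 + ((1025-0) mod 4)] = t[1] = 7.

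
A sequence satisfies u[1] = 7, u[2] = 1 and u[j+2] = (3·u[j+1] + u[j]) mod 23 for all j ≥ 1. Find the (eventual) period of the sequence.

22

u[1] = 7; u[2] = 1; u[3] = 10; u[4] = 8; u[5] = 11; u[6] = 18; u[7] = 19; u[8] = 6; u[9] = 14; u[10] = 2; u[11] = 20; u[12] = 16; u[13] = 22; u[14] = 13; u[15] = 15; u[16] = 12; u[17] = 5; u[18] = 4; u[19] = 17; u[20] = 9; u[21] = 21; u[22] = 3; u[23] = 7; u[24] = 1.
The sequence repeats with period 22.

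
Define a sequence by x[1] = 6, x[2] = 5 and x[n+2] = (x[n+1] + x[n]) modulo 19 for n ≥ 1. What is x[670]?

16

Listing terms: x[1] = 6, x[2] = 5, x[3] = 11, x[4] = 16, x[5] = 8, x[6] = 5, x[7] = 13, x[8] = 18, x[9] = 12, x[10] = 11, x[11] = 4, x[12] = 15, x[13] = 0, x[14] = 15, x[15] = 15, x[16] = 11, x[17] = 7, x[18] = 18, x[19] = 6, x[20] = 5.
Since (x[19], x[20]) = (x[1], x[2]) = (6, 5) (two consecutive terms determine the rest), the sequence is periodic with period 18.
(670 - 1) mod 18 = 3, so x[670] = x[4] = 16.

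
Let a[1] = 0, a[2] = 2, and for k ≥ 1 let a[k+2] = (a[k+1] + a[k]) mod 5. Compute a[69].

Computing terms: a[1] = 0,  a[2] = 2,  a[3] = 2,  a[4] = 4,  a[5] = 1,  a[6] = 0,  a[7] = 1,  a[8] = 1,  a[9] = 2,  a[10] = 3,  a[11] = 0,  a[12] = 3,  a[13] = 3,  a[14] = 1,  a[15] = 4,  a[16] = 0,  a[17] = 4,  a[18] = 4,  a[19] = 3,  a[20] = 2,  a[21] = 0,  a[22] = 2.
The sequence repeats with period 20.
So a[69] = a[1 + ((69-1) mod 20)] = a[9] = 2.

2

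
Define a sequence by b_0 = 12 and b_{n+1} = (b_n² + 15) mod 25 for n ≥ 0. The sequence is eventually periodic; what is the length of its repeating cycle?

4

Listing terms: b_0 = 12,  b_1 = 9,  b_2 = 21,  b_3 = 6,  b_4 = 1,  b_5 = 16,  b_6 = 21.
Since b_6 = b_2 = 21, the sequence is eventually periodic: after a pre-period of length 2 it cycles with period 4.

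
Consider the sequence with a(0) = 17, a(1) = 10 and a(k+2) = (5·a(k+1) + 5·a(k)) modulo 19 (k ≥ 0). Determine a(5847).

Listing terms: a(0) = 17, a(1) = 10, a(2) = 2, a(3) = 3, a(4) = 6, a(5) = 7, a(6) = 8, a(7) = 18, a(8) = 16, a(9) = 18, a(10) = 18, a(11) = 9, a(12) = 2, a(13) = 17, a(14) = 0, a(15) = 9, a(16) = 7, a(17) = 4, a(18) = 17, a(19) = 10.
The sequence repeats with period 18.
(5847 - 0) mod 18 = 15, so a(5847) = a(15) = 9.

9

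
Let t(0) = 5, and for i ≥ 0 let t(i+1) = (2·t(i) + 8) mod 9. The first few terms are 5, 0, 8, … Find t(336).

5

t(0) = 5; t(1) = 0; t(2) = 8; t(3) = 6; t(4) = 2; t(5) = 3; t(6) = 5.
The sequence repeats with period 6.
So t(336) = t(0 + ((336-0) mod 6)) = t(0) = 5.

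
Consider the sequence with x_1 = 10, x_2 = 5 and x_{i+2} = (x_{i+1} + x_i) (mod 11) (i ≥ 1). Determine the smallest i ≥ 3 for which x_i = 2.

5

Listing terms: x_1 = 10,  x_2 = 5,  x_3 = 4,  x_4 = 9,  x_5 = 2,  x_6 = 0,  x_7 = 2,  x_8 = 2,  x_9 = 4,  x_{10} = 6,  x_{11} = 10,  x_{12} = 5.
Since (x_{11}, x_{12}) = (x_1, x_2) = (10, 5) (two consecutive terms determine the rest), the sequence is periodic with period 10.
The value 2 first appears (with i ≥ 3) at x_5.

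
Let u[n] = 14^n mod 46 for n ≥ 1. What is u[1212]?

Listing terms: u[1] = 14; u[2] = 12; u[3] = 30; u[4] = 6; u[5] = 38; u[6] = 26; u[7] = 42; u[8] = 36; u[9] = 44; u[10] = 18; u[11] = 22; u[12] = 32; u[13] = 34; u[14] = 16; u[15] = 40; u[16] = 8; u[17] = 20; u[18] = 4; u[19] = 10; u[20] = 2; u[21] = 28; u[22] = 24; u[23] = 14.
Since u[23] = u[1] = 14, the sequence is periodic with period 22.
So u[1212] = u[1 + ((1212-1) mod 22)] = u[2] = 12.

12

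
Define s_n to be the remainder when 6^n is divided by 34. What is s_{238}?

26

Listing terms: s_0 = 1; s_1 = 6; s_2 = 2; s_3 = 12; s_4 = 4; s_5 = 24; s_6 = 8; s_7 = 14; s_8 = 16; s_9 = 28; s_{10} = 32; s_{11} = 22; s_{12} = 30; s_{13} = 10; s_{14} = 26; s_{15} = 20; s_{16} = 18; s_{17} = 6.
Since s_{17} = s_1 = 6, the sequence is eventually periodic: after a pre-period of length 1 it cycles with period 16.
For n ≥ 1, s_n depends only on (n - 1) mod 16. (238 - 1) mod 16 = 13, so s_{238} = s_{14} = 26.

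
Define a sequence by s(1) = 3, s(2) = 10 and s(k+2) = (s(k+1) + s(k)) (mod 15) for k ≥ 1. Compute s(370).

Computing terms: s(1) = 3, s(2) = 10, s(3) = 13, s(4) = 8, s(5) = 6, s(6) = 14, s(7) = 5, s(8) = 4, s(9) = 9, s(10) = 13, s(11) = 7, s(12) = 5, s(13) = 12, s(14) = 2, s(15) = 14, s(16) = 1, s(17) = 0, s(18) = 1, s(19) = 1, s(20) = 2, s(21) = 3, s(22) = 5, s(23) = 8, s(24) = 13, s(25) = 6, s(26) = 4, s(27) = 10, s(28) = 14, s(29) = 9, s(30) = 8, s(31) = 2, s(32) = 10, s(33) = 12, s(34) = 7, s(35) = 4, s(36) = 11, s(37) = 0, s(38) = 11, s(39) = 11, s(40) = 7, s(41) = 3, s(42) = 10.
The sequence repeats with period 40.
(370 - 1) mod 40 = 9, so s(370) = s(10) = 13.

13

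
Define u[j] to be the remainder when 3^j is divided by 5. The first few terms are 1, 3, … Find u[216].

1

u[0] = 1; u[1] = 3; u[2] = 4; u[3] = 2; u[4] = 1.
The sequence repeats with period 4.
So u[216] = u[0 + ((216-0) mod 4)] = u[0] = 1.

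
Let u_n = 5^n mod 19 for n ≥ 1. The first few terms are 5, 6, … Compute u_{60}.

7

Listing terms: u_1 = 5, u_2 = 6, u_3 = 11, u_4 = 17, u_5 = 9, u_6 = 7, u_7 = 16, u_8 = 4, u_9 = 1, u_{10} = 5.
Since u_{10} = u_1 = 5, the sequence is periodic with period 9.
So u_{60} = u_{1 + ((60-1) mod 9)} = u_6 = 7.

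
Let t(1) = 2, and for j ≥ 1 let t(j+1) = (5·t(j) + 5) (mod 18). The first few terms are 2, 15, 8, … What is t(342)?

Computing terms: t(1) = 2,  t(2) = 15,  t(3) = 8,  t(4) = 9,  t(5) = 14,  t(6) = 3,  t(7) = 2.
The sequence repeats with period 6.
So t(342) = t(1 + ((342-1) mod 6)) = t(6) = 3.

3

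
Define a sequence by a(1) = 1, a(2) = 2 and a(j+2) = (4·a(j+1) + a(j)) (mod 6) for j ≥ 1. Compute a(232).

Listing terms: a(1) = 1, a(2) = 2, a(3) = 3, a(4) = 2, a(5) = 5, a(6) = 4, a(7) = 3, a(8) = 4, a(9) = 1, a(10) = 2.
Since (a(9), a(10)) = (a(1), a(2)) = (1, 2) (two consecutive terms determine the rest), the sequence is periodic with period 8.
So a(232) = a(1 + ((232-1) mod 8)) = a(8) = 4.

4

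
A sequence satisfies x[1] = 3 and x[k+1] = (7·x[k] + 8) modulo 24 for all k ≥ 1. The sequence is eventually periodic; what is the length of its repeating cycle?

6

We have x[1] = 3; x[2] = 5; x[3] = 19; x[4] = 21; x[5] = 11; x[6] = 13; x[7] = 3.
The sequence repeats with period 6.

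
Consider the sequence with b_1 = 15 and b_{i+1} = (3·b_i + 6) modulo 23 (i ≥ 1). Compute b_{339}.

13

Listing terms: b_1 = 15,  b_2 = 5,  b_3 = 21,  b_4 = 0,  b_5 = 6,  b_6 = 1,  b_7 = 9,  b_8 = 10,  b_9 = 13,  b_{10} = 22,  b_{11} = 3,  b_{12} = 15.
Since b_{12} = b_1 = 15, the sequence is periodic with period 11.
(339 - 1) mod 11 = 8, so b_{339} = b_9 = 13.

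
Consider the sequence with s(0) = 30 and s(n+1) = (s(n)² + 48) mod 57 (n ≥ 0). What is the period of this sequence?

Computing terms: s(0) = 30; s(1) = 36; s(2) = 33; s(3) = 54; s(4) = 0; s(5) = 48; s(6) = 15; s(7) = 45; s(8) = 21; s(9) = 33.
Since s(9) = s(2) = 33, the sequence is eventually periodic: after a pre-period of length 2 it cycles with period 7.

7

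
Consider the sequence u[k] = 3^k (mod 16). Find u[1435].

u[1] = 3, u[2] = 9, u[3] = 11, u[4] = 1, u[5] = 3.
The sequence repeats with period 4.
(1435 - 1) mod 4 = 2, so u[1435] = u[3] = 11.

11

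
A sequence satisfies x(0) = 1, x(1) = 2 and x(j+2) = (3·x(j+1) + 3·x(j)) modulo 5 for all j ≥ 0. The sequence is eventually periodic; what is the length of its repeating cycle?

4

Computing terms: x(0) = 1,  x(1) = 2,  x(2) = 4,  x(3) = 3,  x(4) = 1,  x(5) = 2.
Since (x(4), x(5)) = (x(0), x(1)) = (1, 2) (two consecutive terms determine the rest), the sequence is periodic with period 4.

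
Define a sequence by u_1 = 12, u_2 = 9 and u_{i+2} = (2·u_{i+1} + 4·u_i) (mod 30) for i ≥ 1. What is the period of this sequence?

u_1 = 12; u_2 = 9; u_3 = 6; u_4 = 18; u_5 = 0; u_6 = 12; u_7 = 24; u_8 = 6; u_9 = 18.
Since (u_8, u_9) = (u_3, u_4) = (6, 18) (two consecutive terms determine the rest), the sequence is eventually periodic: after a pre-period of length 2 it cycles with period 5.

5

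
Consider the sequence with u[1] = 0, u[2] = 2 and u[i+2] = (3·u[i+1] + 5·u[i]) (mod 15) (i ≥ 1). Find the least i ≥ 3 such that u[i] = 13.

Computing terms: u[1] = 0, u[2] = 2, u[3] = 6, u[4] = 13, u[5] = 9, u[6] = 2, u[7] = 6.
Since (u[6], u[7]) = (u[2], u[3]) = (2, 6) (two consecutive terms determine the rest), the sequence is eventually periodic: after a pre-period of length 1 it cycles with period 4.
The value 13 first appears (with i ≥ 3) at u[4].

4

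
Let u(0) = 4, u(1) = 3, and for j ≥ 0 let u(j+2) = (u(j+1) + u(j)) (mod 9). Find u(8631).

We have u(0) = 4; u(1) = 3; u(2) = 7; u(3) = 1; u(4) = 8; u(5) = 0; u(6) = 8; u(7) = 8; u(8) = 7; u(9) = 6; u(10) = 4; u(11) = 1; u(12) = 5; u(13) = 6; u(14) = 2; u(15) = 8; u(16) = 1; u(17) = 0; u(18) = 1; u(19) = 1; u(20) = 2; u(21) = 3; u(22) = 5; u(23) = 8; u(24) = 4; u(25) = 3.
Since (u(24), u(25)) = (u(0), u(1)) = (4, 3) (two consecutive terms determine the rest), the sequence is periodic with period 24.
(8631 - 0) mod 24 = 15, so u(8631) = u(15) = 8.

8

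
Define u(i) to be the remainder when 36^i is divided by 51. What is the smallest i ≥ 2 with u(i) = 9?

u(1) = 36; u(2) = 21; u(3) = 42; u(4) = 33; u(5) = 15; u(6) = 30; u(7) = 9; u(8) = 18; u(9) = 36.
The sequence repeats with period 8.
The value 9 first appears (with i ≥ 2) at u(7).

7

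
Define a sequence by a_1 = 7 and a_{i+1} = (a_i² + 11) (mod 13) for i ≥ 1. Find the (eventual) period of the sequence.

Computing terms: a_1 = 7,  a_2 = 8,  a_3 = 10,  a_4 = 7.
Since a_4 = a_1 = 7, the sequence is periodic with period 3.

3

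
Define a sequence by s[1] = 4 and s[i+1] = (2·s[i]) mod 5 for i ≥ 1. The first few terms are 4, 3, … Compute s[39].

s[1] = 4, s[2] = 3, s[3] = 1, s[4] = 2, s[5] = 4.
Since s[5] = s[1] = 4, the sequence is periodic with period 4.
(39 - 1) mod 4 = 2, so s[39] = s[3] = 1.

1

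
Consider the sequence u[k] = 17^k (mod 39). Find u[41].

Listing terms: u[1] = 17,  u[2] = 16,  u[3] = 38,  u[4] = 22,  u[5] = 23,  u[6] = 1,  u[7] = 17.
Since u[7] = u[1] = 17, the sequence is periodic with period 6.
So u[41] = u[1 + ((41-1) mod 6)] = u[5] = 23.

23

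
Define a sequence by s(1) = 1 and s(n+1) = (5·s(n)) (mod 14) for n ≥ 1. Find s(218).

We have s(1) = 1, s(2) = 5, s(3) = 11, s(4) = 13, s(5) = 9, s(6) = 3, s(7) = 1.
Since s(7) = s(1) = 1, the sequence is periodic with period 6.
So s(218) = s(1 + ((218-1) mod 6)) = s(2) = 5.

5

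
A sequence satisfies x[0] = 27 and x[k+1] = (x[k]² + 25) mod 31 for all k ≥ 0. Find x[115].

We have x[0] = 27; x[1] = 10; x[2] = 1; x[3] = 26; x[4] = 19; x[5] = 14; x[6] = 4; x[7] = 10.
Since x[7] = x[1] = 10, the sequence is eventually periodic: after a pre-period of length 1 it cycles with period 6.
For k ≥ 1, x[k] depends only on (k - 1) mod 6. (115 - 1) mod 6 = 0, so x[115] = x[1] = 10.

10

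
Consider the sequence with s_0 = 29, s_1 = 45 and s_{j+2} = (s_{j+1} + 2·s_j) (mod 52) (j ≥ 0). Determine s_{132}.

Computing terms: s_0 = 29,  s_1 = 45,  s_2 = 51,  s_3 = 37,  s_4 = 35,  s_5 = 5,  s_6 = 23,  s_7 = 33,  s_8 = 27,  s_9 = 41,  s_{10} = 43,  s_{11} = 21,  s_{12} = 3,  s_{13} = 45,  s_{14} = 51.
Since (s_{13}, s_{14}) = (s_1, s_2) = (45, 51) (two consecutive terms determine the rest), the sequence is eventually periodic: after a pre-period of length 1 it cycles with period 12.
For j ≥ 1, s_j depends only on (j - 1) mod 12. (132 - 1) mod 12 = 11, so s_{132} = s_{12} = 3.

3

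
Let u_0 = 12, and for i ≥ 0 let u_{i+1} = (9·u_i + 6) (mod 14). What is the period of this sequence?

u_0 = 12; u_1 = 2; u_2 = 10; u_3 = 12.
The sequence repeats with period 3.

3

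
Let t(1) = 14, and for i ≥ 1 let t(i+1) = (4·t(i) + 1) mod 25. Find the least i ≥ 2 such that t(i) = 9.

7

We have t(1) = 14; t(2) = 7; t(3) = 4; t(4) = 17; t(5) = 19; t(6) = 2; t(7) = 9; t(8) = 12; t(9) = 24; t(10) = 22; t(11) = 14.
Since t(11) = t(1) = 14, the sequence is periodic with period 10.
The value 9 first appears (with i ≥ 2) at t(7).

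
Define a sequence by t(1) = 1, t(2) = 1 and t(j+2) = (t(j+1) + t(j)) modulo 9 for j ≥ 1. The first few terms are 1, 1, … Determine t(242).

1

Listing terms: t(1) = 1,  t(2) = 1,  t(3) = 2,  t(4) = 3,  t(5) = 5,  t(6) = 8,  t(7) = 4,  t(8) = 3,  t(9) = 7,  t(10) = 1,  t(11) = 8,  t(12) = 0,  t(13) = 8,  t(14) = 8,  t(15) = 7,  t(16) = 6,  t(17) = 4,  t(18) = 1,  t(19) = 5,  t(20) = 6,  t(21) = 2,  t(22) = 8,  t(23) = 1,  t(24) = 0,  t(25) = 1,  t(26) = 1.
Since (t(25), t(26)) = (t(1), t(2)) = (1, 1) (two consecutive terms determine the rest), the sequence is periodic with period 24.
So t(242) = t(1 + ((242-1) mod 24)) = t(2) = 1.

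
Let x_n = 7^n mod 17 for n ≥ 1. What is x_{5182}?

Computing terms: x_1 = 7,  x_2 = 15,  x_3 = 3,  x_4 = 4,  x_5 = 11,  x_6 = 9,  x_7 = 12,  x_8 = 16,  x_9 = 10,  x_{10} = 2,  x_{11} = 14,  x_{12} = 13,  x_{13} = 6,  x_{14} = 8,  x_{15} = 5,  x_{16} = 1,  x_{17} = 7.
Since x_{17} = x_1 = 7, the sequence is periodic with period 16.
(5182 - 1) mod 16 = 13, so x_{5182} = x_{14} = 8.

8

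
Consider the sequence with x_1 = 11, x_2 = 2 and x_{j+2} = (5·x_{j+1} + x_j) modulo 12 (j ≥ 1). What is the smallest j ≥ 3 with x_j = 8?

Listing terms: x_1 = 11,  x_2 = 2,  x_3 = 9,  x_4 = 11,  x_5 = 4,  x_6 = 7,  x_7 = 3,  x_8 = 10,  x_9 = 5,  x_{10} = 11,  x_{11} = 0,  x_{12} = 11,  x_{13} = 7,  x_{14} = 10,  x_{15} = 9,  x_{16} = 7,  x_{17} = 8,  x_{18} = 11,  x_{19} = 3,  x_{20} = 2,  x_{21} = 1,  x_{22} = 7,  x_{23} = 0,  x_{24} = 7,  x_{25} = 11,  x_{26} = 2.
The sequence repeats with period 24.
The value 8 first appears (with j ≥ 3) at x_{17}.

17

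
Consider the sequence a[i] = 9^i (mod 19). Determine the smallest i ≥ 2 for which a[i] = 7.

We have a[1] = 9, a[2] = 5, a[3] = 7, a[4] = 6, a[5] = 16, a[6] = 11, a[7] = 4, a[8] = 17, a[9] = 1, a[10] = 9.
The sequence repeats with period 9.
The value 7 first appears (with i ≥ 2) at a[3].

3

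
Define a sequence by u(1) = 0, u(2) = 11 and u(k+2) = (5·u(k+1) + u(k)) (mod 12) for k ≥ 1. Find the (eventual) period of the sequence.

We have u(1) = 0, u(2) = 11, u(3) = 7, u(4) = 10, u(5) = 9, u(6) = 7, u(7) = 8, u(8) = 11, u(9) = 3, u(10) = 2, u(11) = 1, u(12) = 7, u(13) = 0, u(14) = 7, u(15) = 11, u(16) = 2, u(17) = 9, u(18) = 11, u(19) = 4, u(20) = 7, u(21) = 3, u(22) = 10, u(23) = 5, u(24) = 11, u(25) = 0, u(26) = 11.
The sequence repeats with period 24.

24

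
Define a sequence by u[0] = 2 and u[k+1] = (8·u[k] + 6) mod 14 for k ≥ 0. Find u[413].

2

Computing terms: u[0] = 2; u[1] = 8; u[2] = 0; u[3] = 6; u[4] = 12; u[5] = 4; u[6] = 10; u[7] = 2.
The sequence repeats with period 7.
(413 - 0) mod 7 = 0, so u[413] = u[0] = 2.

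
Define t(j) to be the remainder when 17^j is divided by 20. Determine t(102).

9

t(1) = 17, t(2) = 9, t(3) = 13, t(4) = 1, t(5) = 17.
Since t(5) = t(1) = 17, the sequence is periodic with period 4.
So t(102) = t(1 + ((102-1) mod 4)) = t(2) = 9.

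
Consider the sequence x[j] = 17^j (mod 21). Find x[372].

Computing terms: x[0] = 1; x[1] = 17; x[2] = 16; x[3] = 20; x[4] = 4; x[5] = 5; x[6] = 1.
Since x[6] = x[0] = 1, the sequence is periodic with period 6.
(372 - 0) mod 6 = 0, so x[372] = x[0] = 1.

1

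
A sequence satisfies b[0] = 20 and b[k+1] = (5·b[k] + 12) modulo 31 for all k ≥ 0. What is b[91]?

Listing terms: b[0] = 20,  b[1] = 19,  b[2] = 14,  b[3] = 20.
The sequence repeats with period 3.
So b[91] = b[0 + ((91-0) mod 3)] = b[1] = 19.

19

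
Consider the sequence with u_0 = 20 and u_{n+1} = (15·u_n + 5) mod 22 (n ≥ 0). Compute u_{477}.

Computing terms: u_0 = 20; u_1 = 19; u_2 = 4; u_3 = 21; u_4 = 12; u_5 = 9; u_6 = 8; u_7 = 15; u_8 = 10; u_9 = 1; u_{10} = 20.
The sequence repeats with period 10.
So u_{477} = u_{0 + ((477-0) mod 10)} = u_7 = 15.

15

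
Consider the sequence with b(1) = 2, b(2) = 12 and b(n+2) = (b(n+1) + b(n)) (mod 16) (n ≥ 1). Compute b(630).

2

We have b(1) = 2,  b(2) = 12,  b(3) = 14,  b(4) = 10,  b(5) = 8,  b(6) = 2,  b(7) = 10,  b(8) = 12,  b(9) = 6,  b(10) = 2,  b(11) = 8,  b(12) = 10,  b(13) = 2,  b(14) = 12.
The sequence repeats with period 12.
(630 - 1) mod 12 = 5, so b(630) = b(6) = 2.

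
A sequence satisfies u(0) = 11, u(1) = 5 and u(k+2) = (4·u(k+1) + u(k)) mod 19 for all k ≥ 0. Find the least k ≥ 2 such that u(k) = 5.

7

Listing terms: u(0) = 11; u(1) = 5; u(2) = 12; u(3) = 15; u(4) = 15; u(5) = 18; u(6) = 11; u(7) = 5.
Since (u(6), u(7)) = (u(0), u(1)) = (11, 5) (two consecutive terms determine the rest), the sequence is periodic with period 6.
The value 5 next appears (with k ≥ 2) at u(7).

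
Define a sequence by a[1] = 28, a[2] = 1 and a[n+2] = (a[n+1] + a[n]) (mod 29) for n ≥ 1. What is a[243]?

We have a[1] = 28,  a[2] = 1,  a[3] = 0,  a[4] = 1,  a[5] = 1,  a[6] = 2,  a[7] = 3,  a[8] = 5,  a[9] = 8,  a[10] = 13,  a[11] = 21,  a[12] = 5,  a[13] = 26,  a[14] = 2,  a[15] = 28,  a[16] = 1.
Since (a[15], a[16]) = (a[1], a[2]) = (28, 1) (two consecutive terms determine the rest), the sequence is periodic with period 14.
(243 - 1) mod 14 = 4, so a[243] = a[5] = 1.

1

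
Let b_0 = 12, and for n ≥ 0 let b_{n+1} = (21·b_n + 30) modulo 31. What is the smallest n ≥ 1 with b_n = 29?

Listing terms: b_0 = 12, b_1 = 3, b_2 = 0, b_3 = 30, b_4 = 9, b_5 = 2, b_6 = 10, b_7 = 23, b_8 = 17, b_9 = 15, b_{10} = 4, b_{11} = 21, b_{12} = 6, b_{13} = 1, b_{14} = 20, b_{15} = 16, b_{16} = 25, b_{17} = 28, b_{18} = 29, b_{19} = 19, b_{20} = 26, b_{21} = 18, b_{22} = 5, b_{23} = 11, b_{24} = 13, b_{25} = 24, b_{26} = 7, b_{27} = 22, b_{28} = 27, b_{29} = 8, b_{30} = 12.
The sequence repeats with period 30.
The value 29 first appears (with n ≥ 1) at b_{18}.

18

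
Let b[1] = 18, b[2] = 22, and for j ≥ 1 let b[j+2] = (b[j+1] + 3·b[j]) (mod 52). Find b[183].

24

b[1] = 18,  b[2] = 22,  b[3] = 24,  b[4] = 38,  b[5] = 6,  b[6] = 16,  b[7] = 34,  b[8] = 30,  b[9] = 28,  b[10] = 14,  b[11] = 46,  b[12] = 36,  b[13] = 18,  b[14] = 22.
Since (b[13], b[14]) = (b[1], b[2]) = (18, 22) (two consecutive terms determine the rest), the sequence is periodic with period 12.
(183 - 1) mod 12 = 2, so b[183] = b[3] = 24.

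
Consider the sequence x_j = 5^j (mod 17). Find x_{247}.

10

We have x_0 = 1; x_1 = 5; x_2 = 8; x_3 = 6; x_4 = 13; x_5 = 14; x_6 = 2; x_7 = 10; x_8 = 16; x_9 = 12; x_{10} = 9; x_{11} = 11; x_{12} = 4; x_{13} = 3; x_{14} = 15; x_{15} = 7; x_{16} = 1.
The sequence repeats with period 16.
So x_{247} = x_{0 + ((247-0) mod 16)} = x_7 = 10.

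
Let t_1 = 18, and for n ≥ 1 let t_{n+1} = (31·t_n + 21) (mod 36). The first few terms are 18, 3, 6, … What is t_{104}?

t_1 = 18; t_2 = 3; t_3 = 6; t_4 = 27; t_5 = 30; t_6 = 15; t_7 = 18.
The sequence repeats with period 6.
So t_{104} = t_{1 + ((104-1) mod 6)} = t_2 = 3.

3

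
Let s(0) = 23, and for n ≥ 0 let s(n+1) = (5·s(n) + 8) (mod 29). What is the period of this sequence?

14

Listing terms: s(0) = 23, s(1) = 7, s(2) = 14, s(3) = 20, s(4) = 21, s(5) = 26, s(6) = 22, s(7) = 2, s(8) = 18, s(9) = 11, s(10) = 5, s(11) = 4, s(12) = 28, s(13) = 3, s(14) = 23.
Since s(14) = s(0) = 23, the sequence is periodic with period 14.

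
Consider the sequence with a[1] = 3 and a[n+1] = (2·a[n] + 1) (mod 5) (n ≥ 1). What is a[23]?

Computing terms: a[1] = 3,  a[2] = 2,  a[3] = 0,  a[4] = 1,  a[5] = 3.
Since a[5] = a[1] = 3, the sequence is periodic with period 4.
(23 - 1) mod 4 = 2, so a[23] = a[3] = 0.

0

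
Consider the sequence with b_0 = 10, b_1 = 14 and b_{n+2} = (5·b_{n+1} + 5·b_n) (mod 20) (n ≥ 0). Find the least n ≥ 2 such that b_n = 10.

3

b_0 = 10,  b_1 = 14,  b_2 = 0,  b_3 = 10,  b_4 = 10,  b_5 = 0,  b_6 = 10.
Since (b_5, b_6) = (b_2, b_3) = (0, 10) (two consecutive terms determine the rest), the sequence is eventually periodic: after a pre-period of length 2 it cycles with period 3.
The value 10 first appears (with n ≥ 2) at b_3.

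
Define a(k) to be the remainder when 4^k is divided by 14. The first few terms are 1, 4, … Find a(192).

a(0) = 1, a(1) = 4, a(2) = 2, a(3) = 8, a(4) = 4.
Since a(4) = a(1) = 4, the sequence is eventually periodic: after a pre-period of length 1 it cycles with period 3.
For k ≥ 1, a(k) depends only on (k - 1) mod 3. (192 - 1) mod 3 = 2, so a(192) = a(3) = 8.

8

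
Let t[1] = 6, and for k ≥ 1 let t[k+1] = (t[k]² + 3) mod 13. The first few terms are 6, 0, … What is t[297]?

0

Listing terms: t[1] = 6,  t[2] = 0,  t[3] = 3,  t[4] = 12,  t[5] = 4,  t[6] = 6.
The sequence repeats with period 5.
So t[297] = t[1 + ((297-1) mod 5)] = t[2] = 0.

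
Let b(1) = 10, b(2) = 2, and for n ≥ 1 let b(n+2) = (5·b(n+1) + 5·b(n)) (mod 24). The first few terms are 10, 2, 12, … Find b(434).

2

b(1) = 10, b(2) = 2, b(3) = 12, b(4) = 22, b(5) = 2, b(6) = 0, b(7) = 10, b(8) = 2.
Since (b(7), b(8)) = (b(1), b(2)) = (10, 2) (two consecutive terms determine the rest), the sequence is periodic with period 6.
So b(434) = b(1 + ((434-1) mod 6)) = b(2) = 2.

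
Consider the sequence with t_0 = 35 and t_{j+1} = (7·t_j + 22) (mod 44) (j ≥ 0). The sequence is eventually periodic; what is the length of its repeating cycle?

10

We have t_0 = 35,  t_1 = 3,  t_2 = 43,  t_3 = 15,  t_4 = 39,  t_5 = 31,  t_6 = 19,  t_7 = 23,  t_8 = 7,  t_9 = 27,  t_{10} = 35.
Since t_{10} = t_0 = 35, the sequence is periodic with period 10.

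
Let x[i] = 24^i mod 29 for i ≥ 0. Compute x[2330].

We have x[0] = 1,  x[1] = 24,  x[2] = 25,  x[3] = 20,  x[4] = 16,  x[5] = 7,  x[6] = 23,  x[7] = 1.
The sequence repeats with period 7.
So x[2330] = x[0 + ((2330-0) mod 7)] = x[6] = 23.

23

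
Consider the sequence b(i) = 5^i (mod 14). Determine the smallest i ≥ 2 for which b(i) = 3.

5

Listing terms: b(1) = 5,  b(2) = 11,  b(3) = 13,  b(4) = 9,  b(5) = 3,  b(6) = 1,  b(7) = 5.
Since b(7) = b(1) = 5, the sequence is periodic with period 6.
The value 3 first appears (with i ≥ 2) at b(5).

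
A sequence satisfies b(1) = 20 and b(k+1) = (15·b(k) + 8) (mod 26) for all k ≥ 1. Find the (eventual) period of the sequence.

12

We have b(1) = 20; b(2) = 22; b(3) = 0; b(4) = 8; b(5) = 24; b(6) = 4; b(7) = 16; b(8) = 14; b(9) = 10; b(10) = 2; b(11) = 12; b(12) = 6; b(13) = 20.
The sequence repeats with period 12.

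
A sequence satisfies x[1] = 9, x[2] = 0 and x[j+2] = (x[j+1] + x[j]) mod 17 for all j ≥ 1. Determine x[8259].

6

x[1] = 9, x[2] = 0, x[3] = 9, x[4] = 9, x[5] = 1, x[6] = 10, x[7] = 11, x[8] = 4, x[9] = 15, x[10] = 2, x[11] = 0, x[12] = 2, x[13] = 2, x[14] = 4, x[15] = 6, x[16] = 10, x[17] = 16, x[18] = 9, x[19] = 8, x[20] = 0, x[21] = 8, x[22] = 8, x[23] = 16, x[24] = 7, x[25] = 6, x[26] = 13, x[27] = 2, x[28] = 15, x[29] = 0, x[30] = 15, x[31] = 15, x[32] = 13, x[33] = 11, x[34] = 7, x[35] = 1, x[36] = 8, x[37] = 9, x[38] = 0.
Since (x[37], x[38]) = (x[1], x[2]) = (9, 0) (two consecutive terms determine the rest), the sequence is periodic with period 36.
So x[8259] = x[1 + ((8259-1) mod 36)] = x[15] = 6.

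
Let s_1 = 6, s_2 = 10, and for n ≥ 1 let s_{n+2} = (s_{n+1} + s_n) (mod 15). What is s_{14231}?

14

s_1 = 6, s_2 = 10, s_3 = 1, s_4 = 11, s_5 = 12, s_6 = 8, s_7 = 5, s_8 = 13, s_9 = 3, s_{10} = 1, s_{11} = 4, s_{12} = 5, s_{13} = 9, s_{14} = 14, s_{15} = 8, s_{16} = 7, s_{17} = 0, s_{18} = 7, s_{19} = 7, s_{20} = 14, s_{21} = 6, s_{22} = 5, s_{23} = 11, s_{24} = 1, s_{25} = 12, s_{26} = 13, s_{27} = 10, s_{28} = 8, s_{29} = 3, s_{30} = 11, s_{31} = 14, s_{32} = 10, s_{33} = 9, s_{34} = 4, s_{35} = 13, s_{36} = 2, s_{37} = 0, s_{38} = 2, s_{39} = 2, s_{40} = 4, s_{41} = 6, s_{42} = 10.
Since (s_{41}, s_{42}) = (s_1, s_2) = (6, 10) (two consecutive terms determine the rest), the sequence is periodic with period 40.
So s_{14231} = s_{1 + ((14231-1) mod 40)} = s_{31} = 14.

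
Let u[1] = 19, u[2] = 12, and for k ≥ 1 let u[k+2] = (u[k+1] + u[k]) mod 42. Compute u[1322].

30

Computing terms: u[1] = 19; u[2] = 12; u[3] = 31; u[4] = 1; u[5] = 32; u[6] = 33; u[7] = 23; u[8] = 14; u[9] = 37; u[10] = 9; u[11] = 4; u[12] = 13; u[13] = 17; u[14] = 30; u[15] = 5; u[16] = 35; u[17] = 40; u[18] = 33; u[19] = 31; u[20] = 22; u[21] = 11; u[22] = 33; u[23] = 2; u[24] = 35; u[25] = 37; u[26] = 30; u[27] = 25; u[28] = 13; u[29] = 38; u[30] = 9; u[31] = 5; u[32] = 14; u[33] = 19; u[34] = 33; u[35] = 10; u[36] = 1; u[37] = 11; u[38] = 12; u[39] = 23; u[40] = 35; u[41] = 16; u[42] = 9; u[43] = 25; u[44] = 34; u[45] = 17; u[46] = 9; u[47] = 26; u[48] = 35; u[49] = 19; u[50] = 12.
Since (u[49], u[50]) = (u[1], u[2]) = (19, 12) (two consecutive terms determine the rest), the sequence is periodic with period 48.
So u[1322] = u[1 + ((1322-1) mod 48)] = u[26] = 30.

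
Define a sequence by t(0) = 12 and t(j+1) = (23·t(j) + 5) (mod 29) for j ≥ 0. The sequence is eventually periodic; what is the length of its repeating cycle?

Listing terms: t(0) = 12,  t(1) = 20,  t(2) = 1,  t(3) = 28,  t(4) = 11,  t(5) = 26,  t(6) = 23,  t(7) = 12.
The sequence repeats with period 7.

7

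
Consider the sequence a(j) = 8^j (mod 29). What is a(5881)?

We have a(0) = 1,  a(1) = 8,  a(2) = 6,  a(3) = 19,  a(4) = 7,  a(5) = 27,  a(6) = 13,  a(7) = 17,  a(8) = 20,  a(9) = 15,  a(10) = 4,  a(11) = 3,  a(12) = 24,  a(13) = 18,  a(14) = 28,  a(15) = 21,  a(16) = 23,  a(17) = 10,  a(18) = 22,  a(19) = 2,  a(20) = 16,  a(21) = 12,  a(22) = 9,  a(23) = 14,  a(24) = 25,  a(25) = 26,  a(26) = 5,  a(27) = 11,  a(28) = 1.
Since a(28) = a(0) = 1, the sequence is periodic with period 28.
(5881 - 0) mod 28 = 1, so a(5881) = a(1) = 8.

8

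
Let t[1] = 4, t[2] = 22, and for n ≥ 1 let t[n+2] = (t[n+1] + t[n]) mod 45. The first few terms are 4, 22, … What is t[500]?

t[1] = 4, t[2] = 22, t[3] = 26, t[4] = 3, t[5] = 29, t[6] = 32, t[7] = 16, t[8] = 3, t[9] = 19, t[10] = 22, t[11] = 41, t[12] = 18, t[13] = 14, t[14] = 32, t[15] = 1, t[16] = 33, t[17] = 34, t[18] = 22, t[19] = 11, t[20] = 33, t[21] = 44, t[22] = 32, t[23] = 31, t[24] = 18, t[25] = 4, t[26] = 22.
Since (t[25], t[26]) = (t[1], t[2]) = (4, 22) (two consecutive terms determine the rest), the sequence is periodic with period 24.
(500 - 1) mod 24 = 19, so t[500] = t[20] = 33.

33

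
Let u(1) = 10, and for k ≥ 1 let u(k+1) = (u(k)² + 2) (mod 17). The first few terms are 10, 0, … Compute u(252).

11

Listing terms: u(1) = 10, u(2) = 0, u(3) = 2, u(4) = 6, u(5) = 4, u(6) = 1, u(7) = 3, u(8) = 11, u(9) = 4.
Since u(9) = u(5) = 4, the sequence is eventually periodic: after a pre-period of length 4 it cycles with period 4.
For k ≥ 5, u(k) depends only on (k - 5) mod 4. (252 - 5) mod 4 = 3, so u(252) = u(8) = 11.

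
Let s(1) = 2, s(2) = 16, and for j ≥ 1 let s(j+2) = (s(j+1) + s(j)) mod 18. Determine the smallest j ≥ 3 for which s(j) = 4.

s(1) = 2,  s(2) = 16,  s(3) = 0,  s(4) = 16,  s(5) = 16,  s(6) = 14,  s(7) = 12,  s(8) = 8,  s(9) = 2,  s(10) = 10,  s(11) = 12,  s(12) = 4,  s(13) = 16,  s(14) = 2,  s(15) = 0,  s(16) = 2,  s(17) = 2,  s(18) = 4,  s(19) = 6,  s(20) = 10,  s(21) = 16,  s(22) = 8,  s(23) = 6,  s(24) = 14,  s(25) = 2,  s(26) = 16.
Since (s(25), s(26)) = (s(1), s(2)) = (2, 16) (two consecutive terms determine the rest), the sequence is periodic with period 24.
The value 4 first appears (with j ≥ 3) at s(12).

12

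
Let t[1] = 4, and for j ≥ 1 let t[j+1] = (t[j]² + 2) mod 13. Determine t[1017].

We have t[1] = 4, t[2] = 5, t[3] = 1, t[4] = 3, t[5] = 11, t[6] = 6, t[7] = 12, t[8] = 3.
Since t[8] = t[4] = 3, the sequence is eventually periodic: after a pre-period of length 3 it cycles with period 4.
For j ≥ 4, t[j] depends only on (j - 4) mod 4. (1017 - 4) mod 4 = 1, so t[1017] = t[5] = 11.

11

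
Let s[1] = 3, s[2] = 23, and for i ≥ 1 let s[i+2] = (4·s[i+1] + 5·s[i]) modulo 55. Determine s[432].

Computing terms: s[1] = 3,  s[2] = 23,  s[3] = 52,  s[4] = 48,  s[5] = 12,  s[6] = 13,  s[7] = 2,  s[8] = 18,  s[9] = 27,  s[10] = 33,  s[11] = 47,  s[12] = 23,  s[13] = 52.
Since (s[12], s[13]) = (s[2], s[3]) = (23, 52) (two consecutive terms determine the rest), the sequence is eventually periodic: after a pre-period of length 1 it cycles with period 10.
For i ≥ 2, s[i] depends only on (i - 2) mod 10. (432 - 2) mod 10 = 0, so s[432] = s[2] = 23.

23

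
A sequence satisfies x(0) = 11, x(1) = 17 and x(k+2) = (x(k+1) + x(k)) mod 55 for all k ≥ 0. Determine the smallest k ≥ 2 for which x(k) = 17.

12

Computing terms: x(0) = 11,  x(1) = 17,  x(2) = 28,  x(3) = 45,  x(4) = 18,  x(5) = 8,  x(6) = 26,  x(7) = 34,  x(8) = 5,  x(9) = 39,  x(10) = 44,  x(11) = 28,  x(12) = 17,  x(13) = 45,  x(14) = 7,  x(15) = 52,  x(16) = 4,  x(17) = 1,  x(18) = 5,  x(19) = 6,  x(20) = 11,  x(21) = 17.
Since (x(20), x(21)) = (x(0), x(1)) = (11, 17) (two consecutive terms determine the rest), the sequence is periodic with period 20.
The value 17 first appears (with k ≥ 2) at x(12).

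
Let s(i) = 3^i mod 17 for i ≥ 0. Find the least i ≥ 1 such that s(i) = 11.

Computing terms: s(0) = 1; s(1) = 3; s(2) = 9; s(3) = 10; s(4) = 13; s(5) = 5; s(6) = 15; s(7) = 11; s(8) = 16; s(9) = 14; s(10) = 8; s(11) = 7; s(12) = 4; s(13) = 12; s(14) = 2; s(15) = 6; s(16) = 1.
The sequence repeats with period 16.
The value 11 first appears (with i ≥ 1) at s(7).

7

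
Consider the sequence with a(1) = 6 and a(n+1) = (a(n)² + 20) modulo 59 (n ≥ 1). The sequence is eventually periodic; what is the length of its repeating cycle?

a(1) = 6, a(2) = 56, a(3) = 29, a(4) = 35, a(5) = 6.
The sequence repeats with period 4.

4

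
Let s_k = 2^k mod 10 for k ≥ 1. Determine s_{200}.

6

We have s_1 = 2, s_2 = 4, s_3 = 8, s_4 = 6, s_5 = 2.
The sequence repeats with period 4.
So s_{200} = s_{1 + ((200-1) mod 4)} = s_4 = 6.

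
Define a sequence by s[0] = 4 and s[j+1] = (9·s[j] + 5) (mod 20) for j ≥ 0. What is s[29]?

1

Listing terms: s[0] = 4, s[1] = 1, s[2] = 14, s[3] = 11, s[4] = 4.
Since s[4] = s[0] = 4, the sequence is periodic with period 4.
(29 - 0) mod 4 = 1, so s[29] = s[1] = 1.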